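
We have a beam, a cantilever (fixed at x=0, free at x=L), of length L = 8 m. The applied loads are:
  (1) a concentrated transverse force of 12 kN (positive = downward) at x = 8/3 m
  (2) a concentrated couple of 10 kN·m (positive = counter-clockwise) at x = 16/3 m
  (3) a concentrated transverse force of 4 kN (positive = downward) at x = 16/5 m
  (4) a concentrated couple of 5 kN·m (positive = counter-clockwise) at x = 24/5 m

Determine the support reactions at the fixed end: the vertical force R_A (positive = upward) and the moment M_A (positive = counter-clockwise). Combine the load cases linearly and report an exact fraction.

R_A = 16 kN, M_A = 149/5 kN·m

Load 1 — point force P=12 kN at a=8/3 m (b=L-a=16/3):
  R_A = P = 12 kN
  M_A = Pa = 12·(8/3) = 32 kN·m
Load 2 — applied couple M₀=10 kN·m at a=16/3 m (b=L-a=8/3):
  R_A = 0 kN
  M_A = -M₀ = -10 kN·m
Load 3 — point force P=4 kN at a=16/5 m (b=L-a=24/5):
  R_A = P = 4 kN
  M_A = Pa = 4·(16/5) = 64/5 kN·m
Load 4 — applied couple M₀=5 kN·m at a=24/5 m (b=L-a=16/5):
  R_A = 0 kN
  M_A = -M₀ = -5 kN·m
Superposition: R_A = 16 kN, M_A = 149/5 kN·m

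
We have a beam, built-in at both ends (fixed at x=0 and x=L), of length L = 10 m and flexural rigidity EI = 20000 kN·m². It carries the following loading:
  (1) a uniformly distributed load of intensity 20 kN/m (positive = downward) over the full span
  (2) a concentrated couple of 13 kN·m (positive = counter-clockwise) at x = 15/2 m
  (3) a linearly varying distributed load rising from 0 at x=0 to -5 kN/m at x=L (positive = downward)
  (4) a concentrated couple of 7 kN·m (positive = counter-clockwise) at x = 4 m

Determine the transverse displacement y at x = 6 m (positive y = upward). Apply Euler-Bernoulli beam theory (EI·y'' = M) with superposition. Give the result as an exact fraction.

Load 1 — uniform load w=20 kN/m over full span:
  y_1 = -wx²(L-x)²/(24EI) = -20·6²·(10-6)²/(24·20000) = -3/125 m
Load 2 — applied couple M₀=13 kN·m at a=15/2 m (b=L-a=5/2):
  y_2 = (R_Ax³/6 - M_Ax²/2)/EI  [x≤a] with R_A=117/80, M_A=65/16 = ((117/80)·6³/6 - (65/16)·6²/2)/20000 = -819/800000 m
Load 3 — triangular load w₀=-5 kN/m (0→w₀ over full span):
  y_3 = -w₀x²(L-x)²(x+2L)/(120LEI) = -(-5)·6²·(10-6)²·(6+2·10)/(120·10·20000) = 39/12500 m
Load 4 — applied couple M₀=7 kN·m at a=4 m (b=L-a=6):
  y_4 = (R_Ax³/6 - M_Ax²/2 - M₀(x-a)²/2)/EI  [x>a] with R_A=126/125, M_A=21/25 = ((126/125)·6³/6 - (21/25)·6²/2 - 7·(6-4)²/2)/20000 = 28/78125 m
Superposition: y = Σ y_i = -430907/20000000 m ≈ -0.021545 m

y(6) = -430907/20000000 m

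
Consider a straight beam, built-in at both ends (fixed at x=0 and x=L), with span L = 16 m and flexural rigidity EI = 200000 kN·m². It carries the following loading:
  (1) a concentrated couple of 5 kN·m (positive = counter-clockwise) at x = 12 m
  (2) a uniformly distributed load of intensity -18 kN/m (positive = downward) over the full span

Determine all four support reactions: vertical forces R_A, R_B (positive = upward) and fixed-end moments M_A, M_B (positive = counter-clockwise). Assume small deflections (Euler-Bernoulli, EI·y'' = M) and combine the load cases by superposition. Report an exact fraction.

R_A = -18387/128 kN, M_A = -6119/16 kN·m, R_B = -18477/128 kN, M_B = 6129/16 kN·m

Load 1 — applied couple M₀=5 kN·m at a=12 m (b=L-a=4):
  R_A = 6M₀ab/L³ = 6·5·12·4/16³ = 45/128 kN
  M_A = M₀b(2a-b)/L² = 5·4·(2·12-4)/16² = 25/16 kN·m
  R_B = -6M₀ab/L³ = -6·5·12·4/16³ = -45/128 kN
  M_B = M₀a(2b-a)/L² = 5·12·(2·4-12)/16² = -15/16 kN·m
Load 2 — uniform load w=-18 kN/m over full span:
  R_A = wL/2 = (-18)·16/2 = -144 kN
  M_A = wL²/12 = (-18)·16²/12 = -384 kN·m
  R_B = wL/2 = (-18)·16/2 = -144 kN
  M_B = -wL²/12 = -(-18)·16²/12 = 384 kN·m
Superposition: R_A = -18387/128 kN, M_A = -6119/16 kN·m, R_B = -18477/128 kN, M_B = 6129/16 kN·m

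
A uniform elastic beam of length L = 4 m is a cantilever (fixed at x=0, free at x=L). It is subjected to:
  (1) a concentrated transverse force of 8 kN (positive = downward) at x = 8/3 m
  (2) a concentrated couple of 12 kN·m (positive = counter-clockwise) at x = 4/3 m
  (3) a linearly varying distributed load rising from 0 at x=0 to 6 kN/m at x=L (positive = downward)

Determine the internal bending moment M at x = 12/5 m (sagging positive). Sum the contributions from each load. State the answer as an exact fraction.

M(12/5) = -3296/375 kN·m

Load 1 — point force P=8 kN at a=8/3 m (b=L-a=4/3):
  M_1 = -P(a-x)  [x≤a] = -8·((8/3)-(12/5)) = -32/15 kN·m
Load 2 — applied couple M₀=12 kN·m at a=4/3 m (b=L-a=8/3):
  M_2 = 0  [x>a] = 0 kN·m
Load 3 — triangular load w₀=6 kN/m (0→w₀ over full span):
  M_3 = w₀Lx/2 - w₀L²/3 - w₀x³/(6L) = 6·4·(12/5)/2 - 6·4²/3 - 6·(12/5)³/(6·4) = -832/125 kN·m
Superposition: M = Σ M_i = -3296/375 kN·m ≈ -8.789333 kN·m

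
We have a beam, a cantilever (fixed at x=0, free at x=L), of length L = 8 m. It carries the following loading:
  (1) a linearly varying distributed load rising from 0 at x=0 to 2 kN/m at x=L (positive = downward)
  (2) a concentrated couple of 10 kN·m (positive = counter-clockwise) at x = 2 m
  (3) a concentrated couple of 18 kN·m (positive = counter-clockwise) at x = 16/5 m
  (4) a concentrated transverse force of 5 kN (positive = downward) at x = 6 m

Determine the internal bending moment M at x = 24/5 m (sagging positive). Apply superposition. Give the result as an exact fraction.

Load 1 — triangular load w₀=2 kN/m (0→w₀ over full span):
  M_1 = w₀Lx/2 - w₀L²/3 - w₀x³/(6L) = 2·8·(24/5)/2 - 2·8²/3 - 2·(24/5)³/(6·8) = -3328/375 kN·m
Load 2 — applied couple M₀=10 kN·m at a=2 m (b=L-a=6):
  M_2 = 0  [x>a] = 0 kN·m
Load 3 — applied couple M₀=18 kN·m at a=16/5 m (b=L-a=24/5):
  M_3 = 0  [x>a] = 0 kN·m
Load 4 — point force P=5 kN at a=6 m (b=L-a=2):
  M_4 = -P(a-x)  [x≤a] = -5·(6-(24/5)) = -6 kN·m
Superposition: M = Σ M_i = -5578/375 kN·m ≈ -14.874667 kN·m

M(24/5) = -5578/375 kN·m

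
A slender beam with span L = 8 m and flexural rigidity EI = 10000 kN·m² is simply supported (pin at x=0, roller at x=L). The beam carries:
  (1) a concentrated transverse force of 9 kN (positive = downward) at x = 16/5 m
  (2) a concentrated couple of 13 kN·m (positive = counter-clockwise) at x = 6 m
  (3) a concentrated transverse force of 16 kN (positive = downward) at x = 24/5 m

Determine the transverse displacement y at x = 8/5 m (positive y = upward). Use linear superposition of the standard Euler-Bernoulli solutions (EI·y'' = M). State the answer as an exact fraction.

Load 1 — point force P=9 kN at a=16/5 m (b=L-a=24/5):
  y_1 = -Pbx(L²-b²-x²)/(6LEI)  [x≤a] = -9·(24/5)·(8/5)·(8²-(24/5)²-(8/5)²)/(6·8·10000) = -432/78125 m
Load 2 — applied couple M₀=13 kN·m at a=6 m (b=L-a=2):
  y_2 = (M₀x³/(6L)+C₁x)/EI  [x≤a] with C₁=M₀(3b²-L²)/(6L)=-169/12 = (13·(8/5)³/(6·8)+(-169/12)·(8/5))/10000 = -1339/625000 m
Load 3 — point force P=16 kN at a=24/5 m (b=L-a=16/5):
  y_3 = -Pbx(L²-b²-x²)/(6LEI)  [x≤a] = -16·(16/5)·(8/5)·(8²-(16/5)²-(8/5)²)/(6·8·10000) = -2048/234375 m
Superposition: y = Σ y_i = -30769/1875000 m ≈ -0.016410 m

y(8/5) = -30769/1875000 m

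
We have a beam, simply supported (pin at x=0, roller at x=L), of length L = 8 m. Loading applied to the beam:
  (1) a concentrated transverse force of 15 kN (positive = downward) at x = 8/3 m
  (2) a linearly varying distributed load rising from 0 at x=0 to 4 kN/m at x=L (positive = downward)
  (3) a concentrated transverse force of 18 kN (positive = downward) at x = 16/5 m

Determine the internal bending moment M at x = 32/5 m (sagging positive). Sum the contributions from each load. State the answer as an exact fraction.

Load 1 — point force P=15 kN at a=8/3 m (b=L-a=16/3):
  M_1 = Pa(L-x)/L  [x>a] = 15·(8/3)·(8-(32/5))/8 = 8 kN·m
Load 2 — triangular load w₀=4 kN/m (0→w₀ over full span):
  M_2 = w₀Lx/6 - w₀x³/(6L) = 4·8·(32/5)/6 - 4·(32/5)³/(6·8) = 1536/125 kN·m
Load 3 — point force P=18 kN at a=16/5 m (b=L-a=24/5):
  M_3 = Pa(L-x)/L  [x>a] = 18·(16/5)·(8-(32/5))/8 = 288/25 kN·m
Superposition: M = Σ M_i = 3976/125 kN·m ≈ 31.808000 kN·m

M(32/5) = 3976/125 kN·m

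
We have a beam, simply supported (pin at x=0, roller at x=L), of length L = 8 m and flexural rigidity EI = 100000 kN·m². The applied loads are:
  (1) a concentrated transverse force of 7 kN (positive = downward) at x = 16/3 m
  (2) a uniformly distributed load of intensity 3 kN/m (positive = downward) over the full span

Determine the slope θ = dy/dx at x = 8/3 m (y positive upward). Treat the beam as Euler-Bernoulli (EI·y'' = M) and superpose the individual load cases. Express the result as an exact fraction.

θ(8/3) = -113/253125 rad

Load 1 — point force P=7 kN at a=16/3 m (b=L-a=8/3):
  θ_1 = -Pb(L²-b²-3x²)/(6LEI)  [x≤a] = -7·(8/3)·(8²-(8/3)²-3·(8/3)²)/(6·8·100000) = -7/50625 rad
Load 2 — uniform load w=3 kN/m over full span:
  θ_2 = -w(L³-6Lx²+4x³)/(24EI) = -3·(8³-6·8·(8/3)²+4·(8/3)³)/(24·100000) = -26/84375 rad
Superposition: θ = Σ θ_i = -113/253125 rad ≈ -0.000446 rad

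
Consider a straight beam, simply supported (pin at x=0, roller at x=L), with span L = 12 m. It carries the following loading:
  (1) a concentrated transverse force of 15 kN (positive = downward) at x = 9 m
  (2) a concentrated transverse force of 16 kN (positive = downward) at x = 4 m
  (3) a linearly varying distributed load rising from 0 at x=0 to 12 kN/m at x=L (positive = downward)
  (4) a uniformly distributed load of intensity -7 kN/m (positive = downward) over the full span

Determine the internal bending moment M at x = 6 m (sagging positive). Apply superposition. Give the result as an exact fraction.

Load 1 — point force P=15 kN at a=9 m (b=L-a=3):
  M_1 = Pbx/L  [x≤a] = 15·3·6/12 = 45/2 kN·m
Load 2 — point force P=16 kN at a=4 m (b=L-a=8):
  M_2 = Pa(L-x)/L  [x>a] = 16·4·(12-6)/12 = 32 kN·m
Load 3 — triangular load w₀=12 kN/m (0→w₀ over full span):
  M_3 = w₀Lx/6 - w₀x³/(6L) = 12·12·6/6 - 12·6³/(6·12) = 108 kN·m
Load 4 — uniform load w=-7 kN/m over full span:
  M_4 = wx(L-x)/2 = (-7)·6·(12-6)/2 = -126 kN·m
Superposition: M = Σ M_i = 73/2 kN·m ≈ 36.500000 kN·m

M(6) = 73/2 kN·m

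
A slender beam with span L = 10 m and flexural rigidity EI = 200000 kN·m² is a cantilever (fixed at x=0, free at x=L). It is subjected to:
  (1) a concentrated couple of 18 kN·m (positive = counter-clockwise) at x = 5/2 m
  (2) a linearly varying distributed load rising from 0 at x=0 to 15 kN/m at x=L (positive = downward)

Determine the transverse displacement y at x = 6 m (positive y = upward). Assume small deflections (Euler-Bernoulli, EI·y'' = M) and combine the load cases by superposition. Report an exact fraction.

y(6) = -123669/4000000 m

Load 1 — applied couple M₀=18 kN·m at a=5/2 m (b=L-a=15/2):
  y_1 = M₀a(2x-a)/(2EI)  [x>a] = 18·(5/2)·(2·6-(5/2))/(2·200000) = 171/160000 m
Load 2 — triangular load w₀=15 kN/m (0→w₀ over full span):
  y_2 = (w₀Lx³/12-w₀L²x²/6-w₀x⁵/(120L))/EI = (15·10·6³/12-15·10²·6²/6-15·6⁵/(120·10))/200000 = -15993/500000 m
Superposition: y = Σ y_i = -123669/4000000 m ≈ -0.030917 m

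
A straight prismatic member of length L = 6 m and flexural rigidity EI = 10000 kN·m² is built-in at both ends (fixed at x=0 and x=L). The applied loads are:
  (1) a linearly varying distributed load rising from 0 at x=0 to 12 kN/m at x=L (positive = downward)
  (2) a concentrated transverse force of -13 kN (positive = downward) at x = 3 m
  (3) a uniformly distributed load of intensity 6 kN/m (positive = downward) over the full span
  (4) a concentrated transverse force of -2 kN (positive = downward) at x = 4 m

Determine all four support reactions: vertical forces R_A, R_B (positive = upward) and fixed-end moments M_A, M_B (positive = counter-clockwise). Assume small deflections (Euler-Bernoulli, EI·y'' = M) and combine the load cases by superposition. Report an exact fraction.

R_A = 5881/270 kN, M_A = 3917/180 kN·m, R_B = 9509/270 kN, M_B = -5053/180 kN·m

Load 1 — triangular load w₀=12 kN/m (0→w₀ over full span):
  R_A = 3w₀L/20 = 3·12·6/20 = 54/5 kN
  M_A = w₀L²/30 = 12·6²/30 = 72/5 kN·m
  R_B = 7w₀L/20 = 7·12·6/20 = 126/5 kN
  M_B = -w₀L²/20 = -12·6²/20 = -108/5 kN·m
Load 2 — point force P=-13 kN at a=3 m (b=L-a=3):
  R_A = Pb²(3a+b)/L³ = (-13)·3²·(3·3+3)/6³ = -13/2 kN
  M_A = Pab²/L² = (-13)·3·3²/6² = -39/4 kN·m
  R_B = Pa²(a+3b)/L³ = (-13)·3²·(3+3·3)/6³ = -13/2 kN
  M_B = -Pa²b/L² = -(-13)·3²·3/6² = 39/4 kN·m
Load 3 — uniform load w=6 kN/m over full span:
  R_A = wL/2 = 6·6/2 = 18 kN
  M_A = wL²/12 = 6·6²/12 = 18 kN·m
  R_B = wL/2 = 6·6/2 = 18 kN
  M_B = -wL²/12 = -6·6²/12 = -18 kN·m
Load 4 — point force P=-2 kN at a=4 m (b=L-a=2):
  R_A = Pb²(3a+b)/L³ = (-2)·2²·(3·4+2)/6³ = -14/27 kN
  M_A = Pab²/L² = (-2)·4·2²/6² = -8/9 kN·m
  R_B = Pa²(a+3b)/L³ = (-2)·4²·(4+3·2)/6³ = -40/27 kN
  M_B = -Pa²b/L² = -(-2)·4²·2/6² = 16/9 kN·m
Superposition: R_A = 5881/270 kN, M_A = 3917/180 kN·m, R_B = 9509/270 kN, M_B = -5053/180 kN·m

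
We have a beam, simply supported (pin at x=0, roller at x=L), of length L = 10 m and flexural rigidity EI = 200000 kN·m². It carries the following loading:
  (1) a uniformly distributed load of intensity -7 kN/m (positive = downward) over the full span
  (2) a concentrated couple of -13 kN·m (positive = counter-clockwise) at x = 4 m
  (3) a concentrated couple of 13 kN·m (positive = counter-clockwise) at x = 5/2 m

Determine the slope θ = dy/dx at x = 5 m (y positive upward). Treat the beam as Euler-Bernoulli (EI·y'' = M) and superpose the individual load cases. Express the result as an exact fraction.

Load 1 — uniform load w=-7 kN/m over full span:
  θ_1 = -w(L³-6Lx²+4x³)/(24EI) = -(-7)·(10³-6·10·5²+4·5³)/(24·200000) = 0 rad
Load 2 — applied couple M₀=-13 kN·m at a=4 m (b=L-a=6):
  θ_2 = (M₀x²/(2L)-M₀(x-a)+C₁)/EI  [x>a] with C₁=M₀(3b²-L²)/(6L)=-26/15 = ((-13)·5²/(2·10)-(-13)·(5-4)+(-26/15))/200000 = -299/12000000 rad
Load 3 — applied couple M₀=13 kN·m at a=5/2 m (b=L-a=15/2):
  θ_3 = (M₀x²/(2L)-M₀(x-a)+C₁)/EI  [x>a] with C₁=M₀(3b²-L²)/(6L)=715/48 = (13·5²/(2·10)-13·(5-(5/2))+(715/48))/200000 = -13/1920000 rad
Superposition: θ = Σ θ_i = -507/16000000 rad ≈ -0.000032 rad

θ(5) = -507/16000000 rad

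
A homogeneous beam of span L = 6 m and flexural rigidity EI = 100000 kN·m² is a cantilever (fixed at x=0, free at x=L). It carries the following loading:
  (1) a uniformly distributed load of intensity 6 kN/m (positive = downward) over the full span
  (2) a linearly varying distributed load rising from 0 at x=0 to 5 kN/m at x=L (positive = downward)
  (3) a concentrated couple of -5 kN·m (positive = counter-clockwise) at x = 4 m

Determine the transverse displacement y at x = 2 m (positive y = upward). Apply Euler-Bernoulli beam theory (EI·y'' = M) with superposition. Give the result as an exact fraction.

Load 1 — uniform load w=6 kN/m over full span:
  y_1 = -wx²(x²-4Lx+6L²)/(24EI) = -6·2²·(2²-4·6·2+6·6²)/(24·100000) = -43/25000 m
Load 2 — triangular load w₀=5 kN/m (0→w₀ over full span):
  y_2 = (w₀Lx³/12-w₀L²x²/6-w₀x⁵/(120L))/EI = (5·6·2³/12-5·6²·2²/6-5·2⁵/(120·6))/100000 = -451/450000 m
Load 3 — applied couple M₀=-5 kN·m at a=4 m (b=L-a=2):
  y_3 = M₀x²/(2EI)  [x≤a] = (-5)·2²/(2·100000) = -1/10000 m
Superposition: y = Σ y_i = -127/45000 m ≈ -0.002822 m

y(2) = -127/45000 m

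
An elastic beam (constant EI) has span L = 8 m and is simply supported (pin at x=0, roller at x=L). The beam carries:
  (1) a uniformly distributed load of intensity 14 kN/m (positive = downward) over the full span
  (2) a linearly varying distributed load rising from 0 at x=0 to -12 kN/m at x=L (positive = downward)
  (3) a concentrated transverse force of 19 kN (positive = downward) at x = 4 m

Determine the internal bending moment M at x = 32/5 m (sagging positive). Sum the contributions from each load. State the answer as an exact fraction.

M(32/5) = 6252/125 kN·m

Load 1 — uniform load w=14 kN/m over full span:
  M_1 = wx(L-x)/2 = 14·(32/5)·(8-(32/5))/2 = 1792/25 kN·m
Load 2 — triangular load w₀=-12 kN/m (0→w₀ over full span):
  M_2 = w₀Lx/6 - w₀x³/(6L) = (-12)·8·(32/5)/6 - (-12)·(32/5)³/(6·8) = -4608/125 kN·m
Load 3 — point force P=19 kN at a=4 m (b=L-a=4):
  M_3 = Pa(L-x)/L  [x>a] = 19·4·(8-(32/5))/8 = 76/5 kN·m
Superposition: M = Σ M_i = 6252/125 kN·m ≈ 50.016000 kN·m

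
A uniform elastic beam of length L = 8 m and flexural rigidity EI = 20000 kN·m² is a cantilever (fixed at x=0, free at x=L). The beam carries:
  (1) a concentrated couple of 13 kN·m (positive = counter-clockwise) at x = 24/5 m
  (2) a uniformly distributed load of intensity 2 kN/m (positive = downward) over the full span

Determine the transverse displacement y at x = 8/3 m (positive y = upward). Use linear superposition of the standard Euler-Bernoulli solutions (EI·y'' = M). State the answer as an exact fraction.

Load 1 — applied couple M₀=13 kN·m at a=24/5 m (b=L-a=16/5):
  y_1 = M₀x²/(2EI)  [x≤a] = 13·(8/3)²/(2·20000) = 13/5625 m
Load 2 — uniform load w=2 kN/m over full span:
  y_2 = -wx²(x²-4Lx+6L²)/(24EI) = -2·(8/3)²·((8/3)²-4·8·(8/3)+6·8²)/(24·20000) = -1376/151875 m
Superposition: y = Σ y_i = -41/6075 m ≈ -0.006749 m

y(8/3) = -41/6075 m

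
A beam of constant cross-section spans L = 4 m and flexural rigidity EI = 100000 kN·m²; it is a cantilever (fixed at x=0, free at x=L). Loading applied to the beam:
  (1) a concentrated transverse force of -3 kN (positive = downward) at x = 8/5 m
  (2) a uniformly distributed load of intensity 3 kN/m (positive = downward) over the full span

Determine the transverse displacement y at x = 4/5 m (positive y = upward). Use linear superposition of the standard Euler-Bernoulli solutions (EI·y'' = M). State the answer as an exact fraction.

y(4/5) = -106/1953125 m

Load 1 — point force P=-3 kN at a=8/5 m (b=L-a=12/5):
  y_1 = -Px²(3a-x)/(6EI)  [x≤a] = -(-3)·(4/5)²·(3·(8/5)-(4/5))/(6·100000) = 1/78125 m
Load 2 — uniform load w=3 kN/m over full span:
  y_2 = -wx²(x²-4Lx+6L²)/(24EI) = -3·(4/5)²·((4/5)²-4·4·(4/5)+6·4²)/(24·100000) = -131/1953125 m
Superposition: y = Σ y_i = -106/1953125 m ≈ -0.000054 m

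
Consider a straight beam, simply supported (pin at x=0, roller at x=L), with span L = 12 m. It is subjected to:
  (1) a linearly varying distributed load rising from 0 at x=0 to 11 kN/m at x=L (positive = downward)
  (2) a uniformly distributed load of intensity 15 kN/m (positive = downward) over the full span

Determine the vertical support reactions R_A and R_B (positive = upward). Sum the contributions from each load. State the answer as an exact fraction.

R_A = 112 kN, R_B = 134 kN

Load 1 — triangular load w₀=11 kN/m (0→w₀ over full span):
  R_A = w₀L/6 = 11·12/6 = 22 kN
  R_B = w₀L/3 = 11·12/3 = 44 kN
Load 2 — uniform load w=15 kN/m over full span:
  R_A = wL/2 = 15·12/2 = 90 kN
  R_B = wL/2 = 15·12/2 = 90 kN
Superposition: R_A = 112 kN, R_B = 134 kN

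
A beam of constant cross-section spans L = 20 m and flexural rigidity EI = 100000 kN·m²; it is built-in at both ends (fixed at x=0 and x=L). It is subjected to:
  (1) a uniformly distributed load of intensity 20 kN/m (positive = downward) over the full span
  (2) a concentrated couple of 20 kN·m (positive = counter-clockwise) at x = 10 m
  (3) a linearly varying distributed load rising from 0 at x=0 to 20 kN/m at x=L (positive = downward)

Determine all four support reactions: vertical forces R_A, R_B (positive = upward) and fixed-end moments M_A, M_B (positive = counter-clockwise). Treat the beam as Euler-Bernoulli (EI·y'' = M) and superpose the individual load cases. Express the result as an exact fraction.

Load 1 — uniform load w=20 kN/m over full span:
  R_A = wL/2 = 20·20/2 = 200 kN
  M_A = wL²/12 = 20·20²/12 = 2000/3 kN·m
  R_B = wL/2 = 20·20/2 = 200 kN
  M_B = -wL²/12 = -20·20²/12 = -2000/3 kN·m
Load 2 — applied couple M₀=20 kN·m at a=10 m (b=L-a=10):
  R_A = 6M₀ab/L³ = 6·20·10·10/20³ = 3/2 kN
  M_A = M₀b(2a-b)/L² = 20·10·(2·10-10)/20² = 5 kN·m
  R_B = -6M₀ab/L³ = -6·20·10·10/20³ = -3/2 kN
  M_B = M₀a(2b-a)/L² = 20·10·(2·10-10)/20² = 5 kN·m
Load 3 — triangular load w₀=20 kN/m (0→w₀ over full span):
  R_A = 3w₀L/20 = 3·20·20/20 = 60 kN
  M_A = w₀L²/30 = 20·20²/30 = 800/3 kN·m
  R_B = 7w₀L/20 = 7·20·20/20 = 140 kN
  M_B = -w₀L²/20 = -20·20²/20 = -400 kN·m
Superposition: R_A = 523/2 kN, M_A = 2815/3 kN·m, R_B = 677/2 kN, M_B = -3185/3 kN·m

R_A = 523/2 kN, M_A = 2815/3 kN·m, R_B = 677/2 kN, M_B = -3185/3 kN·m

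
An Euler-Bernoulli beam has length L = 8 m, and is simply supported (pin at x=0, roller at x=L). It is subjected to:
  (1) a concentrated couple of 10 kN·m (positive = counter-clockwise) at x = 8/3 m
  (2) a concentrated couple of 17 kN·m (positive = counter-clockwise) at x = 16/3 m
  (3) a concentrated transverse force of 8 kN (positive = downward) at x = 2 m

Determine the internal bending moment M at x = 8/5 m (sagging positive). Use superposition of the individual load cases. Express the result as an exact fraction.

Load 1 — applied couple M₀=10 kN·m at a=8/3 m (b=L-a=16/3):
  M_1 = M₀x/L  [x≤a] = 10·(8/5)/8 = 2 kN·m
Load 2 — applied couple M₀=17 kN·m at a=16/3 m (b=L-a=8/3):
  M_2 = M₀x/L  [x≤a] = 17·(8/5)/8 = 17/5 kN·m
Load 3 — point force P=8 kN at a=2 m (b=L-a=6):
  M_3 = Pbx/L  [x≤a] = 8·6·(8/5)/8 = 48/5 kN·m
Superposition: M = Σ M_i = 15 kN·m ≈ 15.000000 kN·m

M(8/5) = 15 kN·m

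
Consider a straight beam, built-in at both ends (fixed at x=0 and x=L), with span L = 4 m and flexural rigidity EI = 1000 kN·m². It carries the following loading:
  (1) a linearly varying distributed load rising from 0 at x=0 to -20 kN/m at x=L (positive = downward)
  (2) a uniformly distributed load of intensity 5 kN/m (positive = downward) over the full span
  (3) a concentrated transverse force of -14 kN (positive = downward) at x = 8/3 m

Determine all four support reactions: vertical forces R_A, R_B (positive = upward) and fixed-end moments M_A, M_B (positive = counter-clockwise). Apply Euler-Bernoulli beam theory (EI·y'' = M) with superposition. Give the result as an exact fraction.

Load 1 — triangular load w₀=-20 kN/m (0→w₀ over full span):
  R_A = 3w₀L/20 = 3·(-20)·4/20 = -12 kN
  M_A = w₀L²/30 = (-20)·4²/30 = -32/3 kN·m
  R_B = 7w₀L/20 = 7·(-20)·4/20 = -28 kN
  M_B = -w₀L²/20 = -(-20)·4²/20 = 16 kN·m
Load 2 — uniform load w=5 kN/m over full span:
  R_A = wL/2 = 5·4/2 = 10 kN
  M_A = wL²/12 = 5·4²/12 = 20/3 kN·m
  R_B = wL/2 = 5·4/2 = 10 kN
  M_B = -wL²/12 = -5·4²/12 = -20/3 kN·m
Load 3 — point force P=-14 kN at a=8/3 m (b=L-a=4/3):
  R_A = Pb²(3a+b)/L³ = (-14)·(4/3)²·(3·(8/3)+(4/3))/4³ = -98/27 kN
  M_A = Pab²/L² = (-14)·(8/3)·(4/3)²/4² = -112/27 kN·m
  R_B = Pa²(a+3b)/L³ = (-14)·(8/3)²·((8/3)+3·(4/3))/4³ = -280/27 kN
  M_B = -Pa²b/L² = -(-14)·(8/3)²·(4/3)/4² = 224/27 kN·m
Superposition: R_A = -152/27 kN, M_A = -220/27 kN·m, R_B = -766/27 kN, M_B = 476/27 kN·m

R_A = -152/27 kN, M_A = -220/27 kN·m, R_B = -766/27 kN, M_B = 476/27 kN·m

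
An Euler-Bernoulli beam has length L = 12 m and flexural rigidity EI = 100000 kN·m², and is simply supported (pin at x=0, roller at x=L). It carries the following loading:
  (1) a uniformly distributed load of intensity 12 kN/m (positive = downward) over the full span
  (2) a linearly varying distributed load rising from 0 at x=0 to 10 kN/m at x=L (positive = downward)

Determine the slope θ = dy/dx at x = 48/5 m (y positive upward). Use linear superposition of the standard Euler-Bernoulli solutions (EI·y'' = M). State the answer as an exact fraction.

Load 1 — uniform load w=12 kN/m over full span:
  θ_1 = -w(L³-6Lx²+4x³)/(24EI) = -12·(12³-6·12·(48/5)²+4·(48/5)³)/(24·100000) = 2673/390625 rad
Load 2 — triangular load w₀=10 kN/m (0→w₀ over full span):
  θ_2 = -w₀(7L⁴-30L²x²+15x⁴)/(360LEI) = -10·(7·12⁴-30·12²·(48/5)²+15·(48/5)⁴)/(360·12·100000) = 2271/781250 rad
Superposition: θ = Σ θ_i = 7617/781250 rad ≈ 0.009750 rad

θ(48/5) = 7617/781250 rad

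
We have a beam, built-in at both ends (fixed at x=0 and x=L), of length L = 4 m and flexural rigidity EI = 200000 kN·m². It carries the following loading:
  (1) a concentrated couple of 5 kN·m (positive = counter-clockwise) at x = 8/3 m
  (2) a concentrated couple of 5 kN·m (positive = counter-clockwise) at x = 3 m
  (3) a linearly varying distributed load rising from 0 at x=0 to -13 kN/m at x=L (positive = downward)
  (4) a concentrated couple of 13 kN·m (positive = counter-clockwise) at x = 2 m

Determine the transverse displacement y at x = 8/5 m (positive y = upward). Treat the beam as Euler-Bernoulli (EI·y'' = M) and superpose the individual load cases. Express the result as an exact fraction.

y(8/5) = 67943/14062500000 m

Load 1 — applied couple M₀=5 kN·m at a=8/3 m (b=L-a=4/3):
  y_1 = (R_Ax³/6 - M_Ax²/2)/EI  [x≤a] with R_A=5/3, M_A=5/3 = ((5/3)·(8/5)³/6 - (5/3)·(8/5)²/2)/200000 = -7/1406250 m
Load 2 — applied couple M₀=5 kN·m at a=3 m (b=L-a=1):
  y_2 = (R_Ax³/6 - M_Ax²/2)/EI  [x≤a] with R_A=45/32, M_A=25/16 = ((45/32)·(8/5)³/6 - (25/16)·(8/5)²/2)/200000 = -13/2500000 m
Load 3 — triangular load w₀=-13 kN/m (0→w₀ over full span):
  y_3 = -w₀x²(L-x)²(x+2L)/(120LEI) = -(-13)·(8/5)²·(4-(8/5))²·((8/5)+2·4)/(120·4·200000) = 936/48828125 m
Load 4 — applied couple M₀=13 kN·m at a=2 m (b=L-a=2):
  y_4 = (R_Ax³/6 - M_Ax²/2)/EI  [x≤a] with R_A=39/8, M_A=13/4 = ((39/8)·(8/5)³/6 - (13/4)·(8/5)²/2)/200000 = -13/3125000 m
Superposition: y = Σ y_i = 67943/14062500000 m ≈ 0.000005 m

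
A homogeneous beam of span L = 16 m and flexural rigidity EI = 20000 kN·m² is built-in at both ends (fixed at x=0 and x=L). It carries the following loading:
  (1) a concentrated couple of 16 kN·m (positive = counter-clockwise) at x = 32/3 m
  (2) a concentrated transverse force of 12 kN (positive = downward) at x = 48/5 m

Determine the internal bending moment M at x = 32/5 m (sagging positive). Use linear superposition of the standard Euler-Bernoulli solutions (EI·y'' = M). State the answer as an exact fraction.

Load 1 — applied couple M₀=16 kN·m at a=32/3 m (b=L-a=16/3):
  M_1 = R_Ax - M_A  [x≤a] with R_A=4/3, M_A=16/3 = (4/3)·(32/5) - (16/3) = 16/5 kN·m
Load 2 — point force P=12 kN at a=48/5 m (b=L-a=32/5):
  M_2 = Pb²(3a+b)x/L³ - Pab²/L²  [x≤a] = 12·(32/5)²·(3·(48/5)+(32/5))·(32/5)/16³ - 12·(48/5)·(32/5)²/16² = 5376/625 kN·m
Superposition: M = Σ M_i = 7376/625 kN·m ≈ 11.801600 kN·m

M(32/5) = 7376/625 kN·m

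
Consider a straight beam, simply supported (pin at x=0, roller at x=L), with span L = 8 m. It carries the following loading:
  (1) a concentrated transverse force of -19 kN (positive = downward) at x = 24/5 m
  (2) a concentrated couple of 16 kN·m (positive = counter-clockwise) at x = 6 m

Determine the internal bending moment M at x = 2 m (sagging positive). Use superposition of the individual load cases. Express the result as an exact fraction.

M(2) = -56/5 kN·m

Load 1 — point force P=-19 kN at a=24/5 m (b=L-a=16/5):
  M_1 = Pbx/L  [x≤a] = (-19)·(16/5)·2/8 = -76/5 kN·m
Load 2 — applied couple M₀=16 kN·m at a=6 m (b=L-a=2):
  M_2 = M₀x/L  [x≤a] = 16·2/8 = 4 kN·m
Superposition: M = Σ M_i = -56/5 kN·m ≈ -11.200000 kN·m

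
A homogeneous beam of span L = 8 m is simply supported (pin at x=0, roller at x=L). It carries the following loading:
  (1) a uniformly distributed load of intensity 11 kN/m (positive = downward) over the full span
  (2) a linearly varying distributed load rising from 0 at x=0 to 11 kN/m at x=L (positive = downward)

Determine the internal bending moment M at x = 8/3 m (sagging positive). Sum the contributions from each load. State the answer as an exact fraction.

M(8/3) = 9152/81 kN·m

Load 1 — uniform load w=11 kN/m over full span:
  M_1 = wx(L-x)/2 = 11·(8/3)·(8-(8/3))/2 = 704/9 kN·m
Load 2 — triangular load w₀=11 kN/m (0→w₀ over full span):
  M_2 = w₀Lx/6 - w₀x³/(6L) = 11·8·(8/3)/6 - 11·(8/3)³/(6·8) = 2816/81 kN·m
Superposition: M = Σ M_i = 9152/81 kN·m ≈ 112.987654 kN·m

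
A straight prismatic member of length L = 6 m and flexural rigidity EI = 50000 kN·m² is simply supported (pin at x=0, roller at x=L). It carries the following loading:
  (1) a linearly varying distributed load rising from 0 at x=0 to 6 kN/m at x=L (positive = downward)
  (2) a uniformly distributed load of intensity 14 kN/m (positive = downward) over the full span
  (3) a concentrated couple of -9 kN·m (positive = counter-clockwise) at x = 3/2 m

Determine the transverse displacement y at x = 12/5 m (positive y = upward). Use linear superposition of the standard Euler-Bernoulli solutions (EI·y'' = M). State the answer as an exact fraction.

Load 1 — triangular load w₀=6 kN/m (0→w₀ over full span):
  y_1 = -w₀x(7L⁴-10L²x²+3x⁴)/(360LEI) = -6·(12/5)·(7·6⁴-10·6²·(12/5)²+3·(12/5)⁴)/(360·6·50000) = -92421/97656250 m
Load 2 — uniform load w=14 kN/m over full span:
  y_2 = -wx(L³-2Lx²+x³)/(24EI) = -14·(12/5)·(6³-2·6·(12/5)²+(12/5)³)/(24·50000) = -17577/3906250 m
Load 3 — applied couple M₀=-9 kN·m at a=3/2 m (b=L-a=9/2):
  y_3 = (M₀x³/(6L)-M₀(x-a)²/2+C₁x)/EI  [x>a] with C₁=M₀(3b²-L²)/(6L)=-99/16 = ((-9)·(12/5)³/(6·6)-(-9)·((12/5)-(3/2))²/2+(-99/16)·(12/5))/50000 = -14661/50000000 m
Superposition: y = Σ y_i = -35870769/6250000000 m ≈ -0.005739 m

y(12/5) = -35870769/6250000000 m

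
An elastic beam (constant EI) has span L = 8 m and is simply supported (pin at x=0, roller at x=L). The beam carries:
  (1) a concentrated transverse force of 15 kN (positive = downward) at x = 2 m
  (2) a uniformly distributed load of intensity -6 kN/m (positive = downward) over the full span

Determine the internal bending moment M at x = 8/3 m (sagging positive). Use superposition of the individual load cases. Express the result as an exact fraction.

Load 1 — point force P=15 kN at a=2 m (b=L-a=6):
  M_1 = Pa(L-x)/L  [x>a] = 15·2·(8-(8/3))/8 = 20 kN·m
Load 2 — uniform load w=-6 kN/m over full span:
  M_2 = wx(L-x)/2 = (-6)·(8/3)·(8-(8/3))/2 = -128/3 kN·m
Superposition: M = Σ M_i = -68/3 kN·m ≈ -22.666667 kN·m

M(8/3) = -68/3 kN·m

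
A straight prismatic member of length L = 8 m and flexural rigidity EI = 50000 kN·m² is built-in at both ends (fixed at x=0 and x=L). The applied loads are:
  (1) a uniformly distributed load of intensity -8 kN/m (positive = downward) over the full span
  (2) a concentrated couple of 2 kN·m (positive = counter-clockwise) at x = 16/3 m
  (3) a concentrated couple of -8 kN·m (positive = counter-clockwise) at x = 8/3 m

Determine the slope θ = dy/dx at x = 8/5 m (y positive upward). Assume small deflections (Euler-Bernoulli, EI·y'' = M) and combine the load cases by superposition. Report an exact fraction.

Load 1 — uniform load w=-8 kN/m over full span:
  θ_1 = -wx(L-x)(L-2x)/(12EI) = -(-8)·(8/5)·(8-(8/5))·(8-2·(8/5))/(12·50000) = 256/390625 rad
Load 2 — applied couple M₀=2 kN·m at a=16/3 m (b=L-a=8/3):
  θ_2 = (R_Ax²/2 - M_Ax)/EI  [x≤a] with R_A=1/3, M_A=2/3 = ((1/3)·(8/5)²/2 - (2/3)·(8/5))/50000 = -1/78125 rad
Load 3 — applied couple M₀=-8 kN·m at a=8/3 m (b=L-a=16/3):
  θ_3 = (R_Ax²/2 - M_Ax)/EI  [x≤a] with R_A=-4/3, M_A=0 = ((-4/3)·(8/5)²/2 - 0·(8/5))/50000 = -8/234375 rad
Superposition: θ = Σ θ_i = 713/1171875 rad ≈ 0.000608 rad

θ(8/5) = 713/1171875 rad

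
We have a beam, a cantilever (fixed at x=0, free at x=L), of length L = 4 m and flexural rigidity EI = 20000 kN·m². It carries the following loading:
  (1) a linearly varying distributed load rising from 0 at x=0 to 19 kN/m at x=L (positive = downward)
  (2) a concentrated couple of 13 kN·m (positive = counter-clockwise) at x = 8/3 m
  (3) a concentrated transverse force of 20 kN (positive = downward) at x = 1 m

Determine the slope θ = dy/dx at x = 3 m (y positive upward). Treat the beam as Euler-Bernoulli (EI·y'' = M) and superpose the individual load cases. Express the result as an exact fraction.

θ(3) = -11939/1920000 rad

Load 1 — triangular load w₀=19 kN/m (0→w₀ over full span):
  θ_1 = (w₀Lx²/4-w₀L²x/3-w₀x⁴/(24L))/EI = (19·4·3²/4-19·4²·3/3-19·3⁴/(24·4))/20000 = -4769/640000 rad
Load 2 — applied couple M₀=13 kN·m at a=8/3 m (b=L-a=4/3):
  θ_2 = M₀a/EI  [x>a] = 13·(8/3)/20000 = 13/7500 rad
Load 3 — point force P=20 kN at a=1 m (b=L-a=3):
  θ_3 = -Pa²/(2EI)  [x>a] = -20·1²/(2·20000) = -1/2000 rad
Superposition: θ = Σ θ_i = -11939/1920000 rad ≈ -0.006218 rad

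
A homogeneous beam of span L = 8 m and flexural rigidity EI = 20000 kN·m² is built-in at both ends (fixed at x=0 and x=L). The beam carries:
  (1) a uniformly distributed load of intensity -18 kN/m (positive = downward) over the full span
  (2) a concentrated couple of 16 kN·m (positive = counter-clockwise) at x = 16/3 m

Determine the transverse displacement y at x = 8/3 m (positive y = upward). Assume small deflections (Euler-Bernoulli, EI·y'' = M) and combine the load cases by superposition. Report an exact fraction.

Load 1 — uniform load w=-18 kN/m over full span:
  y_1 = -wx²(L-x)²/(24EI) = -(-18)·(8/3)²·(8-(8/3))²/(24·20000) = 128/16875 m
Load 2 — applied couple M₀=16 kN·m at a=16/3 m (b=L-a=8/3):
  y_2 = (R_Ax³/6 - M_Ax²/2)/EI  [x≤a] with R_A=8/3, M_A=16/3 = ((8/3)·(8/3)³/6 - (16/3)·(8/3)²/2)/20000 = -16/30375 m
Superposition: y = Σ y_i = 1072/151875 m ≈ 0.007058 m

y(8/3) = 1072/151875 m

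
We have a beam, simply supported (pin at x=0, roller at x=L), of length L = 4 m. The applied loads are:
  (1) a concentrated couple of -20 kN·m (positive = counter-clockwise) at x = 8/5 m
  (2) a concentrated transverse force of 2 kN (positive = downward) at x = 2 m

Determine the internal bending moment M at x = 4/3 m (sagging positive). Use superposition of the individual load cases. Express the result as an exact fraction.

Load 1 — applied couple M₀=-20 kN·m at a=8/5 m (b=L-a=12/5):
  M_1 = M₀x/L  [x≤a] = (-20)·(4/3)/4 = -20/3 kN·m
Load 2 — point force P=2 kN at a=2 m (b=L-a=2):
  M_2 = Pbx/L  [x≤a] = 2·2·(4/3)/4 = 4/3 kN·m
Superposition: M = Σ M_i = -16/3 kN·m ≈ -5.333333 kN·m

M(4/3) = -16/3 kN·m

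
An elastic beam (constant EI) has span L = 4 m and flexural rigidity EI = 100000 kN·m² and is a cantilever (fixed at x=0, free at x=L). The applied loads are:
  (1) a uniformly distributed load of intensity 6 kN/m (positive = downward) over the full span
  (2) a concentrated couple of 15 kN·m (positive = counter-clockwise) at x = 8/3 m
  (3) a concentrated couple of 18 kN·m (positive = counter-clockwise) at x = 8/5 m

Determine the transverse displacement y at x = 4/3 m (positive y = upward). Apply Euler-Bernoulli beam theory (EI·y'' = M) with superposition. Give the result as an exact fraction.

y(4/3) = -47/1012500 m

Load 1 — uniform load w=6 kN/m over full span:
  y_1 = -wx²(x²-4Lx+6L²)/(24EI) = -6·(4/3)²·((4/3)²-4·4·(4/3)+6·4²)/(24·100000) = -86/253125 m
Load 2 — applied couple M₀=15 kN·m at a=8/3 m (b=L-a=4/3):
  y_2 = M₀x²/(2EI)  [x≤a] = 15·(4/3)²/(2·100000) = 1/7500 m
Load 3 — applied couple M₀=18 kN·m at a=8/5 m (b=L-a=12/5):
  y_3 = M₀x²/(2EI)  [x≤a] = 18·(4/3)²/(2·100000) = 1/6250 m
Superposition: y = Σ y_i = -47/1012500 m ≈ -0.000046 m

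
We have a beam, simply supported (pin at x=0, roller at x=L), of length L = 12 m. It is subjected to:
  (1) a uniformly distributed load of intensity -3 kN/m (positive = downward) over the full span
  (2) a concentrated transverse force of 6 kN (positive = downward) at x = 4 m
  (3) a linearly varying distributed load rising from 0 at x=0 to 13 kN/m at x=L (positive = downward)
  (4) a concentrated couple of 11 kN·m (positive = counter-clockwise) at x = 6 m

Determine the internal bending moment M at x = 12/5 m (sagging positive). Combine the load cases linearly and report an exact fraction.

Load 1 — uniform load w=-3 kN/m over full span:
  M_1 = wx(L-x)/2 = (-3)·(12/5)·(12-(12/5))/2 = -864/25 kN·m
Load 2 — point force P=6 kN at a=4 m (b=L-a=8):
  M_2 = Pbx/L  [x≤a] = 6·8·(12/5)/12 = 48/5 kN·m
Load 3 — triangular load w₀=13 kN/m (0→w₀ over full span):
  M_3 = w₀Lx/6 - w₀x³/(6L) = 13·12·(12/5)/6 - 13·(12/5)³/(6·12) = 7488/125 kN·m
Load 4 — applied couple M₀=11 kN·m at a=6 m (b=L-a=6):
  M_4 = M₀x/L  [x≤a] = 11·(12/5)/12 = 11/5 kN·m
Superposition: M = Σ M_i = 4643/125 kN·m ≈ 37.144000 kN·m

M(12/5) = 4643/125 kN·m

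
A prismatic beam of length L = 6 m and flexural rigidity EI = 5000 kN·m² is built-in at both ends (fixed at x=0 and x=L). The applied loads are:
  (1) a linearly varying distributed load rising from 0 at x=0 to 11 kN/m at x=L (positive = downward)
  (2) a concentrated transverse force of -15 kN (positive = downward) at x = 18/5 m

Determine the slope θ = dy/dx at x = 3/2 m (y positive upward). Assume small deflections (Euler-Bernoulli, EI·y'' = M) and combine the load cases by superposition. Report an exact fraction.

θ(3/2) = -12987/32000000 rad

Load 1 — triangular load w₀=11 kN/m (0→w₀ over full span):
  θ_1 = -w₀(2x(L-x)(L-2x)(x+2L)+x²(L-x)²)/(120LEI) = -11·(2·(3/2)·(6-(3/2))·(6-2·(3/2))·((3/2)+2·6)+(3/2)²·(6-(3/2))²)/(120·6·5000) = -11583/6400000 rad
Load 2 — point force P=-15 kN at a=18/5 m (b=L-a=12/5):
  θ_2 = -Pb²x(2aL-(3a+b)x)/(2L³EI)  [x≤a] = -(-15)·(12/5)²·(3/2)·(2·(18/5)·6-(3·(18/5)+(12/5))·(3/2))/(2·6³·5000) = 351/250000 rad
Superposition: θ = Σ θ_i = -12987/32000000 rad ≈ -0.000406 rad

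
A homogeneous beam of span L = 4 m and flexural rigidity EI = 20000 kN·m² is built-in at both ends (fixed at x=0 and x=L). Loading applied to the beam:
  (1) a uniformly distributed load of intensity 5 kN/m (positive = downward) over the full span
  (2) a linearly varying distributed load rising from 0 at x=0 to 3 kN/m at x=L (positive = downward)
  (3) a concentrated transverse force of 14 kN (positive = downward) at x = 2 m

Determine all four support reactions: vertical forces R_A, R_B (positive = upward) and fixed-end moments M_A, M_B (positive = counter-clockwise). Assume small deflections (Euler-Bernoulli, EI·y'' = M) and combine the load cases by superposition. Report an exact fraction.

R_A = 94/5 kN, M_A = 229/15 kN·m, R_B = 106/5 kN, M_B = -241/15 kN·m

Load 1 — uniform load w=5 kN/m over full span:
  R_A = wL/2 = 5·4/2 = 10 kN
  M_A = wL²/12 = 5·4²/12 = 20/3 kN·m
  R_B = wL/2 = 5·4/2 = 10 kN
  M_B = -wL²/12 = -5·4²/12 = -20/3 kN·m
Load 2 — triangular load w₀=3 kN/m (0→w₀ over full span):
  R_A = 3w₀L/20 = 3·3·4/20 = 9/5 kN
  M_A = w₀L²/30 = 3·4²/30 = 8/5 kN·m
  R_B = 7w₀L/20 = 7·3·4/20 = 21/5 kN
  M_B = -w₀L²/20 = -3·4²/20 = -12/5 kN·m
Load 3 — point force P=14 kN at a=2 m (b=L-a=2):
  R_A = Pb²(3a+b)/L³ = 14·2²·(3·2+2)/4³ = 7 kN
  M_A = Pab²/L² = 14·2·2²/4² = 7 kN·m
  R_B = Pa²(a+3b)/L³ = 14·2²·(2+3·2)/4³ = 7 kN
  M_B = -Pa²b/L² = -14·2²·2/4² = -7 kN·m
Superposition: R_A = 94/5 kN, M_A = 229/15 kN·m, R_B = 106/5 kN, M_B = -241/15 kN·m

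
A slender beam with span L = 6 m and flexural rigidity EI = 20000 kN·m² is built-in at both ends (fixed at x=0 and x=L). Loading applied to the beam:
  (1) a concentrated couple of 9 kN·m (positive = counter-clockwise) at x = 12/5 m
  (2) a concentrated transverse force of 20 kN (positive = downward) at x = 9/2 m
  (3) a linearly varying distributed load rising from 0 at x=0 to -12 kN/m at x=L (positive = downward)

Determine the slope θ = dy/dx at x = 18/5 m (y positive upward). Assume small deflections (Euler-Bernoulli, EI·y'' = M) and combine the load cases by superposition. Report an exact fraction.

θ(18/5) = -189/781250 rad

Load 1 — applied couple M₀=9 kN·m at a=12/5 m (b=L-a=18/5):
  θ_1 = (R_Ax²/2 - M_Ax - M₀(x-a))/EI  [x>a] with R_A=54/25, M_A=27/25 = ((54/25)·(18/5)²/2 - (27/25)·(18/5) - 9·((18/5)-(12/5)))/20000 = -27/781250 rad
Load 2 — point force P=20 kN at a=9/2 m (b=L-a=3/2):
  θ_2 = -Pb²x(2aL-(3a+b)x)/(2L³EI)  [x≤a] = -20·(3/2)²·(18/5)·(2·(9/2)·6-(3·(9/2)+(3/2))·(18/5))/(2·6³·20000) = 0 rad
Load 3 — triangular load w₀=-12 kN/m (0→w₀ over full span):
  θ_3 = -w₀(2x(L-x)(L-2x)(x+2L)+x²(L-x)²)/(120LEI) = -(-12)·(2·(18/5)·(6-(18/5))·(6-2·(18/5))·((18/5)+2·6)+(18/5)²·(6-(18/5))²)/(120·6·20000) = -81/390625 rad
Superposition: θ = Σ θ_i = -189/781250 rad ≈ -0.000242 rad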